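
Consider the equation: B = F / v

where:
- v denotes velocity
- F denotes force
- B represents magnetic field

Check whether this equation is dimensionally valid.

No

v (velocity) has dimensions [L T^-1].
F (force) has dimensions [L M T^-2].
B (magnetic field) has dimensions [I^-1 M T^-2].

Left side: [I^-1 M T^-2]
Right side: [M T^-1]

The two sides have different dimensions, so the equation is NOT dimensionally consistent.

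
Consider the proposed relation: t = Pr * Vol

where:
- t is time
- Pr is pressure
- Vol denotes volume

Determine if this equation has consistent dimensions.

No

t (time) has dimensions [T].
Pr (pressure) has dimensions [L^-1 M T^-2].
Vol (volume) has dimensions [L^3].

Left side: [T]
Right side: [L^2 M T^-2]

The two sides have different dimensions, so the equation is NOT dimensionally consistent.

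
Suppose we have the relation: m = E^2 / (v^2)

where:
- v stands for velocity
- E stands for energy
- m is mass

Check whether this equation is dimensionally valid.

No

v (velocity) has dimensions [L T^-1].
E (energy) has dimensions [L^2 M T^-2].
m (mass) has dimensions [M].

Left side: [M]
Right side: [L^2 M^2 T^-2]

The two sides have different dimensions, so the equation is NOT dimensionally consistent.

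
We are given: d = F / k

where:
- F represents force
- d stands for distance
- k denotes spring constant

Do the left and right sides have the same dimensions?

Yes

F (force) has dimensions [L M T^-2].
d (distance) has dimensions [L].
k (spring constant) has dimensions [M T^-2].

Left side: [L]
Right side: [L]

Both sides have the same dimensions, so the equation is dimensionally consistent.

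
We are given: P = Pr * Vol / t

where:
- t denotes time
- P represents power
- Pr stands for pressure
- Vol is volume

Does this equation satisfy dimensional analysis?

Yes

t (time) has dimensions [T].
P (power) has dimensions [L^2 M T^-3].
Pr (pressure) has dimensions [L^-1 M T^-2].
Vol (volume) has dimensions [L^3].

Left side: [L^2 M T^-3]
Right side: [L^2 M T^-3]

Both sides have the same dimensions, so the equation is dimensionally consistent.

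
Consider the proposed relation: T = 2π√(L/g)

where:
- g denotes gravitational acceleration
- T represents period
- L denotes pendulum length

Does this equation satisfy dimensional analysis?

Yes

g (gravitational acceleration) has dimensions [L T^-2].
T (period) has dimensions [T].
L (pendulum length) has dimensions [L].

Left side: [T]
Right side: [T]

Both sides have the same dimensions, so the equation is dimensionally consistent.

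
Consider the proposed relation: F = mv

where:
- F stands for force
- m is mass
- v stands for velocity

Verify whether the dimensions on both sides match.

No

F (force) has dimensions [L M T^-2].
m (mass) has dimensions [M].
v (velocity) has dimensions [L T^-1].

Left side: [L M T^-2]
Right side: [L M T^-1]

The two sides have different dimensions, so the equation is NOT dimensionally consistent.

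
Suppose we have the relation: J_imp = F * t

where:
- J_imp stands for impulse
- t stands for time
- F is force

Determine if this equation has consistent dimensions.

Yes

J_imp (impulse) has dimensions [L M T^-1].
t (time) has dimensions [T].
F (force) has dimensions [L M T^-2].

Left side: [L M T^-1]
Right side: [L M T^-1]

Both sides have the same dimensions, so the equation is dimensionally consistent.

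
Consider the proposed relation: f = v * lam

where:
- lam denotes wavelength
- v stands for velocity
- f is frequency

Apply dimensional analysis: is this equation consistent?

No

lam (wavelength) has dimensions [L].
v (velocity) has dimensions [L T^-1].
f (frequency) has dimensions [T^-1].

Left side: [T^-1]
Right side: [L^2 T^-1]

The two sides have different dimensions, so the equation is NOT dimensionally consistent.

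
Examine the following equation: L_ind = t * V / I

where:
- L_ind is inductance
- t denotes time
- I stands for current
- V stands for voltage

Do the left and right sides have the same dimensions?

Yes

L_ind (inductance) has dimensions [I^-2 L^2 M T^-2].
t (time) has dimensions [T].
I (current) has dimensions [I].
V (voltage) has dimensions [I^-1 L^2 M T^-3].

Left side: [I^-2 L^2 M T^-2]
Right side: [I^-2 L^2 M T^-2]

Both sides have the same dimensions, so the equation is dimensionally consistent.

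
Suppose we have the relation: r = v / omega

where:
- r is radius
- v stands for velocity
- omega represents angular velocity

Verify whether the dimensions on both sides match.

Yes

r (radius) has dimensions [L].
v (velocity) has dimensions [L T^-1].
omega (angular velocity) has dimensions [T^-1].

Left side: [L]
Right side: [L]

Both sides have the same dimensions, so the equation is dimensionally consistent.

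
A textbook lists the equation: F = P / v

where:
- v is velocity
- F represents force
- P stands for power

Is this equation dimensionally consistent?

Yes

v (velocity) has dimensions [L T^-1].
F (force) has dimensions [L M T^-2].
P (power) has dimensions [L^2 M T^-3].

Left side: [L M T^-2]
Right side: [L M T^-2]

Both sides have the same dimensions, so the equation is dimensionally consistent.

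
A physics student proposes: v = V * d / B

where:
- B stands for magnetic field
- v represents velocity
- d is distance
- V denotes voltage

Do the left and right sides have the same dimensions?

No

B (magnetic field) has dimensions [I^-1 M T^-2].
v (velocity) has dimensions [L T^-1].
d (distance) has dimensions [L].
V (voltage) has dimensions [I^-1 L^2 M T^-3].

Left side: [L T^-1]
Right side: [L^3 T^-1]

The two sides have different dimensions, so the equation is NOT dimensionally consistent.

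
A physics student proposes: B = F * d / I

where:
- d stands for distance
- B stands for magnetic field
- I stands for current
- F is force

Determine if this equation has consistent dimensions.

No

d (distance) has dimensions [L].
B (magnetic field) has dimensions [I^-1 M T^-2].
I (current) has dimensions [I].
F (force) has dimensions [L M T^-2].

Left side: [I^-1 M T^-2]
Right side: [I^-1 L^2 M T^-2]

The two sides have different dimensions, so the equation is NOT dimensionally consistent.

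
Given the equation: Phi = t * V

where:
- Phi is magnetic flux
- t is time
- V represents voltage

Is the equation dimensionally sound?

Yes

Phi (magnetic flux) has dimensions [I^-1 L^2 M T^-2].
t (time) has dimensions [T].
V (voltage) has dimensions [I^-1 L^2 M T^-3].

Left side: [I^-1 L^2 M T^-2]
Right side: [I^-1 L^2 M T^-2]

Both sides have the same dimensions, so the equation is dimensionally consistent.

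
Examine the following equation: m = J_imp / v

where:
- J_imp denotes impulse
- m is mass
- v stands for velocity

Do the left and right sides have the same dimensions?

Yes

J_imp (impulse) has dimensions [L M T^-1].
m (mass) has dimensions [M].
v (velocity) has dimensions [L T^-1].

Left side: [M]
Right side: [M]

Both sides have the same dimensions, so the equation is dimensionally consistent.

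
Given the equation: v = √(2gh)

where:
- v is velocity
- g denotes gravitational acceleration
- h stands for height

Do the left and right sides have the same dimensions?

Yes

v (velocity) has dimensions [L T^-1].
g (gravitational acceleration) has dimensions [L T^-2].
h (height) has dimensions [L].

Left side: [L T^-1]
Right side: [L T^-1]

Both sides have the same dimensions, so the equation is dimensionally consistent.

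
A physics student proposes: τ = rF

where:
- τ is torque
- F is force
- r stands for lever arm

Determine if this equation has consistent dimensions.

Yes

τ (torque) has dimensions [L^2 M T^-2].
F (force) has dimensions [L M T^-2].
r (lever arm) has dimensions [L].

Left side: [L^2 M T^-2]
Right side: [L^2 M T^-2]

Both sides have the same dimensions, so the equation is dimensionally consistent.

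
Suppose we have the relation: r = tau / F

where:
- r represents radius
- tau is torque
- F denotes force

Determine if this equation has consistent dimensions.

Yes

r (radius) has dimensions [L].
tau (torque) has dimensions [L^2 M T^-2].
F (force) has dimensions [L M T^-2].

Left side: [L]
Right side: [L]

Both sides have the same dimensions, so the equation is dimensionally consistent.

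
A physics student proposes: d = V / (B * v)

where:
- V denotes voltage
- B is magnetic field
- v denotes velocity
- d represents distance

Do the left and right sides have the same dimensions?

Yes

V (voltage) has dimensions [I^-1 L^2 M T^-3].
B (magnetic field) has dimensions [I^-1 M T^-2].
v (velocity) has dimensions [L T^-1].
d (distance) has dimensions [L].

Left side: [L]
Right side: [L]

Both sides have the same dimensions, so the equation is dimensionally consistent.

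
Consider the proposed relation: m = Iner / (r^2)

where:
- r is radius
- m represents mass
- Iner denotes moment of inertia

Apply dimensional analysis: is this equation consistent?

Yes

r (radius) has dimensions [L].
m (mass) has dimensions [M].
Iner (moment of inertia) has dimensions [L^2 M].

Left side: [M]
Right side: [M]

Both sides have the same dimensions, so the equation is dimensionally consistent.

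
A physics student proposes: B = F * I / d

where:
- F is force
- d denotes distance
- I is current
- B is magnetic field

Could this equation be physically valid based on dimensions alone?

No

F (force) has dimensions [L M T^-2].
d (distance) has dimensions [L].
I (current) has dimensions [I].
B (magnetic field) has dimensions [I^-1 M T^-2].

Left side: [I^-1 M T^-2]
Right side: [I M T^-2]

The two sides have different dimensions, so the equation is NOT dimensionally consistent.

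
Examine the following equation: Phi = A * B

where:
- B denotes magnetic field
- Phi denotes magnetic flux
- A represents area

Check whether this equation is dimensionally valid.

Yes

B (magnetic field) has dimensions [I^-1 M T^-2].
Phi (magnetic flux) has dimensions [I^-1 L^2 M T^-2].
A (area) has dimensions [L^2].

Left side: [I^-1 L^2 M T^-2]
Right side: [I^-1 L^2 M T^-2]

Both sides have the same dimensions, so the equation is dimensionally consistent.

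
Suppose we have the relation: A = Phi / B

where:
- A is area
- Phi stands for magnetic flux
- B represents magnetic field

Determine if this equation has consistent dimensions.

Yes

A (area) has dimensions [L^2].
Phi (magnetic flux) has dimensions [I^-1 L^2 M T^-2].
B (magnetic field) has dimensions [I^-1 M T^-2].

Left side: [L^2]
Right side: [L^2]

Both sides have the same dimensions, so the equation is dimensionally consistent.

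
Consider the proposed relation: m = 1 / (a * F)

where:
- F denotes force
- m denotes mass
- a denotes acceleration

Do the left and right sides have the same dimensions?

No

F (force) has dimensions [L M T^-2].
m (mass) has dimensions [M].
a (acceleration) has dimensions [L T^-2].

Left side: [M]
Right side: [L^-2 M^-1 T^4]

The two sides have different dimensions, so the equation is NOT dimensionally consistent.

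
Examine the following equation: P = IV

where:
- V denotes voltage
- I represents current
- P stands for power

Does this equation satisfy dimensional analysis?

Yes

V (voltage) has dimensions [I^-1 L^2 M T^-3].
I (current) has dimensions [I].
P (power) has dimensions [L^2 M T^-3].

Left side: [L^2 M T^-3]
Right side: [L^2 M T^-3]

Both sides have the same dimensions, so the equation is dimensionally consistent.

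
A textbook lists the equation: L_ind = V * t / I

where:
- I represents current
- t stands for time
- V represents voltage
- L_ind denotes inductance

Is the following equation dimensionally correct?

Yes

I (current) has dimensions [I].
t (time) has dimensions [T].
V (voltage) has dimensions [I^-1 L^2 M T^-3].
L_ind (inductance) has dimensions [I^-2 L^2 M T^-2].

Left side: [I^-2 L^2 M T^-2]
Right side: [I^-2 L^2 M T^-2]

Both sides have the same dimensions, so the equation is dimensionally consistent.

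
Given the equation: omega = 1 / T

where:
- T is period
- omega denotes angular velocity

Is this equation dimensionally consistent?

Yes

T (period) has dimensions [T].
omega (angular velocity) has dimensions [T^-1].

Left side: [T^-1]
Right side: [T^-1]

Both sides have the same dimensions, so the equation is dimensionally consistent.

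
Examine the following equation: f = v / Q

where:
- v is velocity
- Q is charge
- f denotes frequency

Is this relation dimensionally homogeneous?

No

v (velocity) has dimensions [L T^-1].
Q (charge) has dimensions [I T].
f (frequency) has dimensions [T^-1].

Left side: [T^-1]
Right side: [I^-1 L T^-2]

The two sides have different dimensions, so the equation is NOT dimensionally consistent.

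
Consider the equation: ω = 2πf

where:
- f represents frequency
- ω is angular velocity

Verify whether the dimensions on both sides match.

Yes

f (frequency) has dimensions [T^-1].
ω (angular velocity) has dimensions [T^-1].

Left side: [T^-1]
Right side: [T^-1]

Both sides have the same dimensions, so the equation is dimensionally consistent.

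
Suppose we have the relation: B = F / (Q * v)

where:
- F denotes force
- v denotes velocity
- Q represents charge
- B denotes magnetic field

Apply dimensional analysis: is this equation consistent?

Yes

F (force) has dimensions [L M T^-2].
v (velocity) has dimensions [L T^-1].
Q (charge) has dimensions [I T].
B (magnetic field) has dimensions [I^-1 M T^-2].

Left side: [I^-1 M T^-2]
Right side: [I^-1 M T^-2]

Both sides have the same dimensions, so the equation is dimensionally consistent.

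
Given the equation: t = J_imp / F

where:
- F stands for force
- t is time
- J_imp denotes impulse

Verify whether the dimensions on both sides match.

Yes

F (force) has dimensions [L M T^-2].
t (time) has dimensions [T].
J_imp (impulse) has dimensions [L M T^-1].

Left side: [T]
Right side: [T]

Both sides have the same dimensions, so the equation is dimensionally consistent.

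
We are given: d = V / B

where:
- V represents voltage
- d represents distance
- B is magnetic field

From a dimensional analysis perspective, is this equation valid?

No

V (voltage) has dimensions [I^-1 L^2 M T^-3].
d (distance) has dimensions [L].
B (magnetic field) has dimensions [I^-1 M T^-2].

Left side: [L]
Right side: [L^2 T^-1]

The two sides have different dimensions, so the equation is NOT dimensionally consistent.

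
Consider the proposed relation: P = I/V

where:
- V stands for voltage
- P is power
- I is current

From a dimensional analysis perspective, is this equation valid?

No

V (voltage) has dimensions [I^-1 L^2 M T^-3].
P (power) has dimensions [L^2 M T^-3].
I (current) has dimensions [I].

Left side: [L^2 M T^-3]
Right side: [I^2 L^-2 M^-1 T^3]

The two sides have different dimensions, so the equation is NOT dimensionally consistent.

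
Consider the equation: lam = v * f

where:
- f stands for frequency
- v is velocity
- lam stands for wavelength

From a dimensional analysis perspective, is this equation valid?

No

f (frequency) has dimensions [T^-1].
v (velocity) has dimensions [L T^-1].
lam (wavelength) has dimensions [L].

Left side: [L]
Right side: [L T^-2]

The two sides have different dimensions, so the equation is NOT dimensionally consistent.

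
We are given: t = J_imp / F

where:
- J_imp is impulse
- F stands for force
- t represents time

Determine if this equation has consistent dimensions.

Yes

J_imp (impulse) has dimensions [L M T^-1].
F (force) has dimensions [L M T^-2].
t (time) has dimensions [T].

Left side: [T]
Right side: [T]

Both sides have the same dimensions, so the equation is dimensionally consistent.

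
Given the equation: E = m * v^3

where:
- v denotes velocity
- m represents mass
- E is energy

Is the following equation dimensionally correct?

No

v (velocity) has dimensions [L T^-1].
m (mass) has dimensions [M].
E (energy) has dimensions [L^2 M T^-2].

Left side: [L^2 M T^-2]
Right side: [L^3 M T^-3]

The two sides have different dimensions, so the equation is NOT dimensionally consistent.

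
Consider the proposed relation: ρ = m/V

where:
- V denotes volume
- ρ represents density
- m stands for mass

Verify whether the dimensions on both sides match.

Yes

V (volume) has dimensions [L^3].
ρ (density) has dimensions [L^-3 M].
m (mass) has dimensions [M].

Left side: [L^-3 M]
Right side: [L^-3 M]

Both sides have the same dimensions, so the equation is dimensionally consistent.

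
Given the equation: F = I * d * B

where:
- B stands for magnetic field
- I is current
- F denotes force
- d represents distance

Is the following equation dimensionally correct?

Yes

B (magnetic field) has dimensions [I^-1 M T^-2].
I (current) has dimensions [I].
F (force) has dimensions [L M T^-2].
d (distance) has dimensions [L].

Left side: [L M T^-2]
Right side: [L M T^-2]

Both sides have the same dimensions, so the equation is dimensionally consistent.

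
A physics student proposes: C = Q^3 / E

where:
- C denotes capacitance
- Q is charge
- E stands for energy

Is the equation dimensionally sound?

No

C (capacitance) has dimensions [I^2 L^-2 M^-1 T^4].
Q (charge) has dimensions [I T].
E (energy) has dimensions [L^2 M T^-2].

Left side: [I^2 L^-2 M^-1 T^4]
Right side: [I^3 L^-2 M^-1 T^5]

The two sides have different dimensions, so the equation is NOT dimensionally consistent.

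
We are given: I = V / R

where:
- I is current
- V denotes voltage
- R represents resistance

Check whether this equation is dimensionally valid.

Yes

I (current) has dimensions [I].
V (voltage) has dimensions [I^-1 L^2 M T^-3].
R (resistance) has dimensions [I^-2 L^2 M T^-3].

Left side: [I]
Right side: [I]

Both sides have the same dimensions, so the equation is dimensionally consistent.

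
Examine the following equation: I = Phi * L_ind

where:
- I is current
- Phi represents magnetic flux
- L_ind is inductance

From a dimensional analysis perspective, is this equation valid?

No

I (current) has dimensions [I].
Phi (magnetic flux) has dimensions [I^-1 L^2 M T^-2].
L_ind (inductance) has dimensions [I^-2 L^2 M T^-2].

Left side: [I]
Right side: [I^-3 L^4 M^2 T^-4]

The two sides have different dimensions, so the equation is NOT dimensionally consistent.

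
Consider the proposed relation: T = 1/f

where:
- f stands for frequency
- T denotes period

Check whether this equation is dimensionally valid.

Yes

f (frequency) has dimensions [T^-1].
T (period) has dimensions [T].

Left side: [T]
Right side: [T]

Both sides have the same dimensions, so the equation is dimensionally consistent.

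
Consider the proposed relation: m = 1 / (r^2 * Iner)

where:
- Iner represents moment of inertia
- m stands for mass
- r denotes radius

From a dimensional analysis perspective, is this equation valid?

No

Iner (moment of inertia) has dimensions [L^2 M].
m (mass) has dimensions [M].
r (radius) has dimensions [L].

Left side: [M]
Right side: [L^-4 M^-1]

The two sides have different dimensions, so the equation is NOT dimensionally consistent.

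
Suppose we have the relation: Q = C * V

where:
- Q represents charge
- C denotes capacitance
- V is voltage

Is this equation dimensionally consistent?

Yes

Q (charge) has dimensions [I T].
C (capacitance) has dimensions [I^2 L^-2 M^-1 T^4].
V (voltage) has dimensions [I^-1 L^2 M T^-3].

Left side: [I T]
Right side: [I T]

Both sides have the same dimensions, so the equation is dimensionally consistent.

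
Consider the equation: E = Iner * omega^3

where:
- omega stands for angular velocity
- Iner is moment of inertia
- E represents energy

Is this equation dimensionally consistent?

No

omega (angular velocity) has dimensions [T^-1].
Iner (moment of inertia) has dimensions [L^2 M].
E (energy) has dimensions [L^2 M T^-2].

Left side: [L^2 M T^-2]
Right side: [L^2 M T^-3]

The two sides have different dimensions, so the equation is NOT dimensionally consistent.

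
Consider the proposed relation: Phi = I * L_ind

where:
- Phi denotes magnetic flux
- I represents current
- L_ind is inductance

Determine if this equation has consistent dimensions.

Yes

Phi (magnetic flux) has dimensions [I^-1 L^2 M T^-2].
I (current) has dimensions [I].
L_ind (inductance) has dimensions [I^-2 L^2 M T^-2].

Left side: [I^-1 L^2 M T^-2]
Right side: [I^-1 L^2 M T^-2]

Both sides have the same dimensions, so the equation is dimensionally consistent.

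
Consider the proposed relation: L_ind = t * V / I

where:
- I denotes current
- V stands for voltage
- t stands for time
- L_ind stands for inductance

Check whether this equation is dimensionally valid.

Yes

I (current) has dimensions [I].
V (voltage) has dimensions [I^-1 L^2 M T^-3].
t (time) has dimensions [T].
L_ind (inductance) has dimensions [I^-2 L^2 M T^-2].

Left side: [I^-2 L^2 M T^-2]
Right side: [I^-2 L^2 M T^-2]

Both sides have the same dimensions, so the equation is dimensionally consistent.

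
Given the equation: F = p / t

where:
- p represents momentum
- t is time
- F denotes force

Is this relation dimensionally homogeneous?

Yes

p (momentum) has dimensions [L M T^-1].
t (time) has dimensions [T].
F (force) has dimensions [L M T^-2].

Left side: [L M T^-2]
Right side: [L M T^-2]

Both sides have the same dimensions, so the equation is dimensionally consistent.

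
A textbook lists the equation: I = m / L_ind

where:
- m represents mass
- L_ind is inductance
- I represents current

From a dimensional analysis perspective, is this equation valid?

No

m (mass) has dimensions [M].
L_ind (inductance) has dimensions [I^-2 L^2 M T^-2].
I (current) has dimensions [I].

Left side: [I]
Right side: [I^2 L^-2 T^2]

The two sides have different dimensions, so the equation is NOT dimensionally consistent.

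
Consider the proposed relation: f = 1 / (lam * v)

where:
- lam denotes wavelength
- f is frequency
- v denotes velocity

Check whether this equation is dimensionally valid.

No

lam (wavelength) has dimensions [L].
f (frequency) has dimensions [T^-1].
v (velocity) has dimensions [L T^-1].

Left side: [T^-1]
Right side: [L^-2 T]

The two sides have different dimensions, so the equation is NOT dimensionally consistent.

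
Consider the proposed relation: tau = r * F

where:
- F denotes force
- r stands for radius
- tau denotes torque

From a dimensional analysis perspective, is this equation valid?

Yes

F (force) has dimensions [L M T^-2].
r (radius) has dimensions [L].
tau (torque) has dimensions [L^2 M T^-2].

Left side: [L^2 M T^-2]
Right side: [L^2 M T^-2]

Both sides have the same dimensions, so the equation is dimensionally consistent.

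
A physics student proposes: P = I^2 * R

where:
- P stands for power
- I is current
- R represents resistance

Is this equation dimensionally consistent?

Yes

P (power) has dimensions [L^2 M T^-3].
I (current) has dimensions [I].
R (resistance) has dimensions [I^-2 L^2 M T^-3].

Left side: [L^2 M T^-3]
Right side: [L^2 M T^-3]

Both sides have the same dimensions, so the equation is dimensionally consistent.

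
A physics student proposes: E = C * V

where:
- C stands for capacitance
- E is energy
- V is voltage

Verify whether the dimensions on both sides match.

No

C (capacitance) has dimensions [I^2 L^-2 M^-1 T^4].
E (energy) has dimensions [L^2 M T^-2].
V (voltage) has dimensions [I^-1 L^2 M T^-3].

Left side: [L^2 M T^-2]
Right side: [I T]

The two sides have different dimensions, so the equation is NOT dimensionally consistent.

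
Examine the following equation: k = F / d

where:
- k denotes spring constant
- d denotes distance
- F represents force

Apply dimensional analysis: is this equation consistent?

Yes

k (spring constant) has dimensions [M T^-2].
d (distance) has dimensions [L].
F (force) has dimensions [L M T^-2].

Left side: [M T^-2]
Right side: [M T^-2]

Both sides have the same dimensions, so the equation is dimensionally consistent.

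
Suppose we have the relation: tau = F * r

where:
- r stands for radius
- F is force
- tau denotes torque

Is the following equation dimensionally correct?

Yes

r (radius) has dimensions [L].
F (force) has dimensions [L M T^-2].
tau (torque) has dimensions [L^2 M T^-2].

Left side: [L^2 M T^-2]
Right side: [L^2 M T^-2]

Both sides have the same dimensions, so the equation is dimensionally consistent.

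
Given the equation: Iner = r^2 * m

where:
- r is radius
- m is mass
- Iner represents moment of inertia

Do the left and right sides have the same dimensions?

Yes

r (radius) has dimensions [L].
m (mass) has dimensions [M].
Iner (moment of inertia) has dimensions [L^2 M].

Left side: [L^2 M]
Right side: [L^2 M]

Both sides have the same dimensions, so the equation is dimensionally consistent.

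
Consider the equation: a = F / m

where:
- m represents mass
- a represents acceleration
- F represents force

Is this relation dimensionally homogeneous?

Yes

m (mass) has dimensions [M].
a (acceleration) has dimensions [L T^-2].
F (force) has dimensions [L M T^-2].

Left side: [L T^-2]
Right side: [L T^-2]

Both sides have the same dimensions, so the equation is dimensionally consistent.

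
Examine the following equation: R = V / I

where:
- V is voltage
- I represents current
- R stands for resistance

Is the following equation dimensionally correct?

Yes

V (voltage) has dimensions [I^-1 L^2 M T^-3].
I (current) has dimensions [I].
R (resistance) has dimensions [I^-2 L^2 M T^-3].

Left side: [I^-2 L^2 M T^-3]
Right side: [I^-2 L^2 M T^-3]

Both sides have the same dimensions, so the equation is dimensionally consistent.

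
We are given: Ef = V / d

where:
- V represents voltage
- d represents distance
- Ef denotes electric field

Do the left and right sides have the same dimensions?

Yes

V (voltage) has dimensions [I^-1 L^2 M T^-3].
d (distance) has dimensions [L].
Ef (electric field) has dimensions [I^-1 L M T^-3].

Left side: [I^-1 L M T^-3]
Right side: [I^-1 L M T^-3]

Both sides have the same dimensions, so the equation is dimensionally consistent.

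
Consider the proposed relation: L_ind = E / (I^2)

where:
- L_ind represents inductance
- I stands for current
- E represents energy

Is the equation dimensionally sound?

Yes

L_ind (inductance) has dimensions [I^-2 L^2 M T^-2].
I (current) has dimensions [I].
E (energy) has dimensions [L^2 M T^-2].

Left side: [I^-2 L^2 M T^-2]
Right side: [I^-2 L^2 M T^-2]

Both sides have the same dimensions, so the equation is dimensionally consistent.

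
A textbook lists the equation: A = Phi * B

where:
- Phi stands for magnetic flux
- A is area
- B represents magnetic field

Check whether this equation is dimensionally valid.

No

Phi (magnetic flux) has dimensions [I^-1 L^2 M T^-2].
A (area) has dimensions [L^2].
B (magnetic field) has dimensions [I^-1 M T^-2].

Left side: [L^2]
Right side: [I^-2 L^2 M^2 T^-4]

The two sides have different dimensions, so the equation is NOT dimensionally consistent.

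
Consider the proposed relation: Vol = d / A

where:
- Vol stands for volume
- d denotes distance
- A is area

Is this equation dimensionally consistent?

No

Vol (volume) has dimensions [L^3].
d (distance) has dimensions [L].
A (area) has dimensions [L^2].

Left side: [L^3]
Right side: [L^-1]

The two sides have different dimensions, so the equation is NOT dimensionally consistent.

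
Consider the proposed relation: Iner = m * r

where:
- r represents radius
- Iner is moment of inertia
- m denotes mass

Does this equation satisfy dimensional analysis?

No

r (radius) has dimensions [L].
Iner (moment of inertia) has dimensions [L^2 M].
m (mass) has dimensions [M].

Left side: [L^2 M]
Right side: [L M]

The two sides have different dimensions, so the equation is NOT dimensionally consistent.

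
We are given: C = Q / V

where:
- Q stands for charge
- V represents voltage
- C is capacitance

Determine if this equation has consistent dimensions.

Yes

Q (charge) has dimensions [I T].
V (voltage) has dimensions [I^-1 L^2 M T^-3].
C (capacitance) has dimensions [I^2 L^-2 M^-1 T^4].

Left side: [I^2 L^-2 M^-1 T^4]
Right side: [I^2 L^-2 M^-1 T^4]

Both sides have the same dimensions, so the equation is dimensionally consistent.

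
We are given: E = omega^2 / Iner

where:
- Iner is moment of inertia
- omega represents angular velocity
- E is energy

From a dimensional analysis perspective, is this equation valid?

No

Iner (moment of inertia) has dimensions [L^2 M].
omega (angular velocity) has dimensions [T^-1].
E (energy) has dimensions [L^2 M T^-2].

Left side: [L^2 M T^-2]
Right side: [L^-2 M^-1 T^-2]

The two sides have different dimensions, so the equation is NOT dimensionally consistent.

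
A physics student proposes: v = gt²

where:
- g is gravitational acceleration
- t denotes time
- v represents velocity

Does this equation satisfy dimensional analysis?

No

g (gravitational acceleration) has dimensions [L T^-2].
t (time) has dimensions [T].
v (velocity) has dimensions [L T^-1].

Left side: [L T^-1]
Right side: [L]

The two sides have different dimensions, so the equation is NOT dimensionally consistent.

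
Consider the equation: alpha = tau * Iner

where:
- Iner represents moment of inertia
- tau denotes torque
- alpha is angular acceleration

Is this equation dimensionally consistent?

No

Iner (moment of inertia) has dimensions [L^2 M].
tau (torque) has dimensions [L^2 M T^-2].
alpha (angular acceleration) has dimensions [T^-2].

Left side: [T^-2]
Right side: [L^4 M^2 T^-2]

The two sides have different dimensions, so the equation is NOT dimensionally consistent.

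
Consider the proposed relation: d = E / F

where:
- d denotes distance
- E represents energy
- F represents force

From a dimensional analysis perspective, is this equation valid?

Yes

d (distance) has dimensions [L].
E (energy) has dimensions [L^2 M T^-2].
F (force) has dimensions [L M T^-2].

Left side: [L]
Right side: [L]

Both sides have the same dimensions, so the equation is dimensionally consistent.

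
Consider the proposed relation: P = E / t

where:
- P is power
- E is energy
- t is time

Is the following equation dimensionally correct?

Yes

P (power) has dimensions [L^2 M T^-3].
E (energy) has dimensions [L^2 M T^-2].
t (time) has dimensions [T].

Left side: [L^2 M T^-3]
Right side: [L^2 M T^-3]

Both sides have the same dimensions, so the equation is dimensionally consistent.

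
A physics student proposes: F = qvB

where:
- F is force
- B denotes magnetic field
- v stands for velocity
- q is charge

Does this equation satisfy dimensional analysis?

Yes

F (force) has dimensions [L M T^-2].
B (magnetic field) has dimensions [I^-1 M T^-2].
v (velocity) has dimensions [L T^-1].
q (charge) has dimensions [I T].

Left side: [L M T^-2]
Right side: [L M T^-2]

Both sides have the same dimensions, so the equation is dimensionally consistent.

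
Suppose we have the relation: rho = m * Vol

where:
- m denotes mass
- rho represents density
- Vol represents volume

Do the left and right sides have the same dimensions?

No

m (mass) has dimensions [M].
rho (density) has dimensions [L^-3 M].
Vol (volume) has dimensions [L^3].

Left side: [L^-3 M]
Right side: [L^3 M]

The two sides have different dimensions, so the equation is NOT dimensionally consistent.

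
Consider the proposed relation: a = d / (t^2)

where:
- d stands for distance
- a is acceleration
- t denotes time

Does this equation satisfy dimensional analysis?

Yes

d (distance) has dimensions [L].
a (acceleration) has dimensions [L T^-2].
t (time) has dimensions [T].

Left side: [L T^-2]
Right side: [L T^-2]

Both sides have the same dimensions, so the equation is dimensionally consistent.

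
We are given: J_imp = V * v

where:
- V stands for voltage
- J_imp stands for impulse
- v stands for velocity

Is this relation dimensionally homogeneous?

No

V (voltage) has dimensions [I^-1 L^2 M T^-3].
J_imp (impulse) has dimensions [L M T^-1].
v (velocity) has dimensions [L T^-1].

Left side: [L M T^-1]
Right side: [I^-1 L^3 M T^-4]

The two sides have different dimensions, so the equation is NOT dimensionally consistent.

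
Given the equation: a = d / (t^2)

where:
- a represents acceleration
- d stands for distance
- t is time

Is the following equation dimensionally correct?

Yes

a (acceleration) has dimensions [L T^-2].
d (distance) has dimensions [L].
t (time) has dimensions [T].

Left side: [L T^-2]
Right side: [L T^-2]

Both sides have the same dimensions, so the equation is dimensionally consistent.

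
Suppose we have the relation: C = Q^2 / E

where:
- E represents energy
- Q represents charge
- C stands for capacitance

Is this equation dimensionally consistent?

Yes

E (energy) has dimensions [L^2 M T^-2].
Q (charge) has dimensions [I T].
C (capacitance) has dimensions [I^2 L^-2 M^-1 T^4].

Left side: [I^2 L^-2 M^-1 T^4]
Right side: [I^2 L^-2 M^-1 T^4]

Both sides have the same dimensions, so the equation is dimensionally consistent.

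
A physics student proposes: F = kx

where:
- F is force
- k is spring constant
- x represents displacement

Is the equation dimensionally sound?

Yes

F (force) has dimensions [L M T^-2].
k (spring constant) has dimensions [M T^-2].
x (displacement) has dimensions [L].

Left side: [L M T^-2]
Right side: [L M T^-2]

Both sides have the same dimensions, so the equation is dimensionally consistent.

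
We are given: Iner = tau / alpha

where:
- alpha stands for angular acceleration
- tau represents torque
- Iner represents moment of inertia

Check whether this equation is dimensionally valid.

Yes

alpha (angular acceleration) has dimensions [T^-2].
tau (torque) has dimensions [L^2 M T^-2].
Iner (moment of inertia) has dimensions [L^2 M].

Left side: [L^2 M]
Right side: [L^2 M]

Both sides have the same dimensions, so the equation is dimensionally consistent.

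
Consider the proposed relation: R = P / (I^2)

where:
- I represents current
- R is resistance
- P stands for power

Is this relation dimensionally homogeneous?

Yes

I (current) has dimensions [I].
R (resistance) has dimensions [I^-2 L^2 M T^-3].
P (power) has dimensions [L^2 M T^-3].

Left side: [I^-2 L^2 M T^-3]
Right side: [I^-2 L^2 M T^-3]

Both sides have the same dimensions, so the equation is dimensionally consistent.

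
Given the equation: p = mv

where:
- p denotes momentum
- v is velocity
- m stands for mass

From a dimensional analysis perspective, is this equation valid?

Yes

p (momentum) has dimensions [L M T^-1].
v (velocity) has dimensions [L T^-1].
m (mass) has dimensions [M].

Left side: [L M T^-1]
Right side: [L M T^-1]

Both sides have the same dimensions, so the equation is dimensionally consistent.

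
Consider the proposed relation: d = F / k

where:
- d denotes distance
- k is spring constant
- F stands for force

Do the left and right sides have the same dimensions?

Yes

d (distance) has dimensions [L].
k (spring constant) has dimensions [M T^-2].
F (force) has dimensions [L M T^-2].

Left side: [L]
Right side: [L]

Both sides have the same dimensions, so the equation is dimensionally consistent.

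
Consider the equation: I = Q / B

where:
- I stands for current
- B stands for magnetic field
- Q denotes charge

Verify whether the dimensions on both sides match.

No

I (current) has dimensions [I].
B (magnetic field) has dimensions [I^-1 M T^-2].
Q (charge) has dimensions [I T].

Left side: [I]
Right side: [I^2 M^-1 T^3]

The two sides have different dimensions, so the equation is NOT dimensionally consistent.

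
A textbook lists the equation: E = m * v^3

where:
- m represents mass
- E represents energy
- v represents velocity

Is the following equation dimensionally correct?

No

m (mass) has dimensions [M].
E (energy) has dimensions [L^2 M T^-2].
v (velocity) has dimensions [L T^-1].

Left side: [L^2 M T^-2]
Right side: [L^3 M T^-3]

The two sides have different dimensions, so the equation is NOT dimensionally consistent.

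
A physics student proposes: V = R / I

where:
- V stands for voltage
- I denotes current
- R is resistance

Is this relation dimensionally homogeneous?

No

V (voltage) has dimensions [I^-1 L^2 M T^-3].
I (current) has dimensions [I].
R (resistance) has dimensions [I^-2 L^2 M T^-3].

Left side: [I^-1 L^2 M T^-3]
Right side: [I^-3 L^2 M T^-3]

The two sides have different dimensions, so the equation is NOT dimensionally consistent.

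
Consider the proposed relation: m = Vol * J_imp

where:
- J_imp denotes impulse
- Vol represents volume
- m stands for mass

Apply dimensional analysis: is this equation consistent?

No

J_imp (impulse) has dimensions [L M T^-1].
Vol (volume) has dimensions [L^3].
m (mass) has dimensions [M].

Left side: [M]
Right side: [L^4 M T^-1]

The two sides have different dimensions, so the equation is NOT dimensionally consistent.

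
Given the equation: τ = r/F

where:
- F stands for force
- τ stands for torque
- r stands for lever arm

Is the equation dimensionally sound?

No

F (force) has dimensions [L M T^-2].
τ (torque) has dimensions [L^2 M T^-2].
r (lever arm) has dimensions [L].

Left side: [L^2 M T^-2]
Right side: [M^-1 T^2]

The two sides have different dimensions, so the equation is NOT dimensionally consistent.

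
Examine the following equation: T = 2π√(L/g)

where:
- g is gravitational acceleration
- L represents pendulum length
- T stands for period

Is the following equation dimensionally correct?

Yes

g (gravitational acceleration) has dimensions [L T^-2].
L (pendulum length) has dimensions [L].
T (period) has dimensions [T].

Left side: [T]
Right side: [T]

Both sides have the same dimensions, so the equation is dimensionally consistent.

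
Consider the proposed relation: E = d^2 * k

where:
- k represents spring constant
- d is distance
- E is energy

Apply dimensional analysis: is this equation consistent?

Yes

k (spring constant) has dimensions [M T^-2].
d (distance) has dimensions [L].
E (energy) has dimensions [L^2 M T^-2].

Left side: [L^2 M T^-2]
Right side: [L^2 M T^-2]

Both sides have the same dimensions, so the equation is dimensionally consistent.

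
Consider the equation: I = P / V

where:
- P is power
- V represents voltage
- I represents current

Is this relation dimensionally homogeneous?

Yes

P (power) has dimensions [L^2 M T^-3].
V (voltage) has dimensions [I^-1 L^2 M T^-3].
I (current) has dimensions [I].

Left side: [I]
Right side: [I]

Both sides have the same dimensions, so the equation is dimensionally consistent.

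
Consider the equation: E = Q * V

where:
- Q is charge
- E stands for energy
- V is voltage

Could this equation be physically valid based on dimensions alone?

Yes

Q (charge) has dimensions [I T].
E (energy) has dimensions [L^2 M T^-2].
V (voltage) has dimensions [I^-1 L^2 M T^-3].

Left side: [L^2 M T^-2]
Right side: [L^2 M T^-2]

Both sides have the same dimensions, so the equation is dimensionally consistent.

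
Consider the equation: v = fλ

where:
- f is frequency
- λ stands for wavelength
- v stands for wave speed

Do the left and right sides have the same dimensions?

Yes

f (frequency) has dimensions [T^-1].
λ (wavelength) has dimensions [L].
v (wave speed) has dimensions [L T^-1].

Left side: [L T^-1]
Right side: [L T^-1]

Both sides have the same dimensions, so the equation is dimensionally consistent.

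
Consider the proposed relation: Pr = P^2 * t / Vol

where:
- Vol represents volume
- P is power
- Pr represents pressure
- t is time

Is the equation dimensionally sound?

No

Vol (volume) has dimensions [L^3].
P (power) has dimensions [L^2 M T^-3].
Pr (pressure) has dimensions [L^-1 M T^-2].
t (time) has dimensions [T].

Left side: [L^-1 M T^-2]
Right side: [L M^2 T^-5]

The two sides have different dimensions, so the equation is NOT dimensionally consistent.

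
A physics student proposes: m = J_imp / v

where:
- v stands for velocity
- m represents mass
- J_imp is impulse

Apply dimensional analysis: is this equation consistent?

Yes

v (velocity) has dimensions [L T^-1].
m (mass) has dimensions [M].
J_imp (impulse) has dimensions [L M T^-1].

Left side: [M]
Right side: [M]

Both sides have the same dimensions, so the equation is dimensionally consistent.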